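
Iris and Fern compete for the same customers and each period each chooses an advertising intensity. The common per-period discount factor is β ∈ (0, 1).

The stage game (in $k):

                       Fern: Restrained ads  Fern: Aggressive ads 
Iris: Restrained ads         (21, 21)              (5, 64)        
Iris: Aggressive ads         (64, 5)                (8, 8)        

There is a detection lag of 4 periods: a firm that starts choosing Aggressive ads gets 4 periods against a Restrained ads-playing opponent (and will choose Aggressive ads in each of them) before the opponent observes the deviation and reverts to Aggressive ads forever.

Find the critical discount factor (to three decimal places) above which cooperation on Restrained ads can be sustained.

0.936

Deviating for the 4 undetected periods gains 64−21 = 43 per period over cooperation, then loses 21−8 = 13 per period forever once punishment starts.
Gain: 43(1 + β + … + β^3); loss: 13·β^4/(1−β).
No profitable deviation ⇔ 43(1−β^4) ≤ 13·β^4, i.e. β^4 ≥ 43/(43+13) = 43/56.
Hence β ≥ (43/56)^(1/4) ≈ 0.936.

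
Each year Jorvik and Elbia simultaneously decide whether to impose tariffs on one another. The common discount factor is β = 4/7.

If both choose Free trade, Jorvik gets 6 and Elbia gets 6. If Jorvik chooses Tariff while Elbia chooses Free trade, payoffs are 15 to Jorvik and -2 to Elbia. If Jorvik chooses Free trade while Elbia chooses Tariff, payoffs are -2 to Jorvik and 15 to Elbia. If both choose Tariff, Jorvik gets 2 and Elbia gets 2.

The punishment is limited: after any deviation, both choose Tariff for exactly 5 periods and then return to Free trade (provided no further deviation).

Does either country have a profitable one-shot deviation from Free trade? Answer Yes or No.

IC: β+…+β^5 ≥ (15−6)/(6−2) = 9/4.
At β = 4/7: partial sum = 1.2521 < 2.2500. Cooperation not sustainable.

Yes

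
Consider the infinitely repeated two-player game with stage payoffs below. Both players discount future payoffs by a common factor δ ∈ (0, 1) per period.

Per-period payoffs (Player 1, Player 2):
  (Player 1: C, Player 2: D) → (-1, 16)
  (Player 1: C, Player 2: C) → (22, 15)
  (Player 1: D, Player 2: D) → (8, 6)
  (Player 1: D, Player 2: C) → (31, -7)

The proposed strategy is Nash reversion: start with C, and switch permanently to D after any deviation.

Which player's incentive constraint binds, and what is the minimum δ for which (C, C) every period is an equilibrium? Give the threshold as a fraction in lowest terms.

Player 1's threshold: (31−22)/(31−8) = 9/23.
Player 2's threshold: (16−15)/(16−6) = 1/10.
9/23 > 1/10, so Player 1 binds and δ* = 9/23.

Player 1; δ ≥ 9/23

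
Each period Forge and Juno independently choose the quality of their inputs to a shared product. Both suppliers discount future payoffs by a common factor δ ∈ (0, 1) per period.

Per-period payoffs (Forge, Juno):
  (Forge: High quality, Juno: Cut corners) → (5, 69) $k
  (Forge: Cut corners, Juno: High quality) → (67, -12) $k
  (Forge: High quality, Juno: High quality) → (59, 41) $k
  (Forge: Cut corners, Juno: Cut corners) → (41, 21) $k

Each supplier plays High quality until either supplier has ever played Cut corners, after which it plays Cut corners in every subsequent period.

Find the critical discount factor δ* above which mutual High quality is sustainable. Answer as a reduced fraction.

For Forge: deviation gain 67−59 = 8, per-period punishment loss 59−41 = 18. IC gives δ ≥ 8/26 = 4/13.
For Juno: gain 28, loss 20 per period, so δ ≥ 28/48 = 7/12.
The tighter constraint is Juno's, so cooperation needs δ ≥ 7/12.

7/12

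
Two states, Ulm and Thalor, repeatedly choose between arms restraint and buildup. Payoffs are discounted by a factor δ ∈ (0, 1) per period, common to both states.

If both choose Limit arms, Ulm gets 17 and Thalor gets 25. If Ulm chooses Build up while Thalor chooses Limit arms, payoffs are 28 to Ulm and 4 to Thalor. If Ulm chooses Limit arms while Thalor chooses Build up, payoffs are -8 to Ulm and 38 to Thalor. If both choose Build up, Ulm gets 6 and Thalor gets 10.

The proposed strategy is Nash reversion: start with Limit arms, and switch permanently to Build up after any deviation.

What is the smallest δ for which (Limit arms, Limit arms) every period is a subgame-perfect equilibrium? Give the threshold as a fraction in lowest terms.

Ulm: cooperation gives 17 each period; deviation gives 28 once then 6 forever.
  17/(1−δ) ≥ 28 + 6δ/(1−δ) ⇒ δ ≥ 11/22 = 1/2.
Thalor: cooperation gives 25 each period; deviation gives 38 once then 10 forever.
  δ ≥ 13/28.
Both must hold, so the binding constraint is Ulm's: δ ≥ 1/2.

1/2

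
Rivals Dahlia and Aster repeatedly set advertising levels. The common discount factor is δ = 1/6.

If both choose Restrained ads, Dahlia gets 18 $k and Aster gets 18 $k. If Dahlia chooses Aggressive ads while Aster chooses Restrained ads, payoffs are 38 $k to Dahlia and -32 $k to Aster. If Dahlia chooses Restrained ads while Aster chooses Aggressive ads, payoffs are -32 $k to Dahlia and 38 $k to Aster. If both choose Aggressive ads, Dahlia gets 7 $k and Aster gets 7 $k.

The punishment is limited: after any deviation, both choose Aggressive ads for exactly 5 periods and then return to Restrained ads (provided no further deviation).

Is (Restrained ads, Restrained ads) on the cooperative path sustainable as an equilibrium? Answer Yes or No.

A one-shot deviation gives 38 now, then 7 for 5 periods, then back to 18.
Gain from deviating: (38−18) today; loss: (18−7) in each of the next 5 periods.
No-deviation condition: (18−7)(δ+…+δ^5) ≥ 38−18, i.e. δ+…+δ^5 ≥ 20/11.
At δ = 1/6: δ+…+δ^5 = 0.2000 < 1.8182.
So cooperation is not sustainable.

No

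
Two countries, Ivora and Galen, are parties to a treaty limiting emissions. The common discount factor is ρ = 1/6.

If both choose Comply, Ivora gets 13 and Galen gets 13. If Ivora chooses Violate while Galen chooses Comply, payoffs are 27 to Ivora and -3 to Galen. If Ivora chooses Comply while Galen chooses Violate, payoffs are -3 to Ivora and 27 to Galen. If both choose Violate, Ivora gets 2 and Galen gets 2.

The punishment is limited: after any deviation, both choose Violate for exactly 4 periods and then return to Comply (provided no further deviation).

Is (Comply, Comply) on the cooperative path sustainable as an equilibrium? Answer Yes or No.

No

Comparing payoff streams over the 5 periods until play realigns: cooperate → 13(1+ρ+…+ρ^4); deviate → 27 + 2(ρ+…+ρ^4).
Cooperation is sustained iff (13−2)(ρ+…+ρ^4) ≥ 27−13.
ρ+…+ρ^4 = 1/6·(1−(1/6)^4)/(1−1/6) = 0.1998, and (27−13)/(13−2) = 1.2727.
0.1998 < 1.2727, so cooperation is not sustainable.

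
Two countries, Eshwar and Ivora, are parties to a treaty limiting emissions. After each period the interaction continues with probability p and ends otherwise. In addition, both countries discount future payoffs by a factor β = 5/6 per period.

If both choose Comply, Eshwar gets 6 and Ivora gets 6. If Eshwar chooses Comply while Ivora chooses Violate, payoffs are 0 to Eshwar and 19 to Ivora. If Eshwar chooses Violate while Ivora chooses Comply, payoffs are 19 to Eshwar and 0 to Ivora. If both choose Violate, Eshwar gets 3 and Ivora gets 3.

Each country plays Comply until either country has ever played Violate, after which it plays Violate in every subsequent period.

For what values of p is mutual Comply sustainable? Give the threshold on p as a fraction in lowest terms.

Expected continuation weight on next period's payoff is β·p = 5/6·p, which plays the role of the discount factor.
Cooperation requires 5/6·p ≥ (19−6)/(19−3) = 13/16, hence p ≥ 39/40.

39/40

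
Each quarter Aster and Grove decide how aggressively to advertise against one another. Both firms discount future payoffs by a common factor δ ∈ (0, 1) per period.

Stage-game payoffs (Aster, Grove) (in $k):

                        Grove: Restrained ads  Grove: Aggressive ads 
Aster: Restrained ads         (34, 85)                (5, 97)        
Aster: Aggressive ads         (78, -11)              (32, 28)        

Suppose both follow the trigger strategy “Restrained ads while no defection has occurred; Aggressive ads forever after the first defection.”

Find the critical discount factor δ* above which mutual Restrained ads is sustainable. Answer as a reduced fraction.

Aster: cooperation gives 34 each period; deviation gives 78 once then 32 forever.
  34/(1−δ) ≥ 78 + 32δ/(1−δ) ⇒ δ ≥ 44/46 = 22/23.
Grove: cooperation gives 85 each period; deviation gives 97 once then 28 forever.
  δ ≥ 12/69 = 4/23.
Both must hold, so the binding constraint is Aster's: δ ≥ 22/23.

22/23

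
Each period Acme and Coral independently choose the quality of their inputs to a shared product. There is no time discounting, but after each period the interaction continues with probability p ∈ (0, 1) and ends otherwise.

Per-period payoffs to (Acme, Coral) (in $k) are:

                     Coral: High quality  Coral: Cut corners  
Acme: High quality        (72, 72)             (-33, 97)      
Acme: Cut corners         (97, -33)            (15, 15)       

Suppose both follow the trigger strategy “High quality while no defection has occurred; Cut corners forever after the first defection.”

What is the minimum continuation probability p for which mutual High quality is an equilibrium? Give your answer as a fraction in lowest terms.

With no time discounting, the continuation probability p plays the role of the discount factor.
Grim-trigger IC: 72/(1−p) ≥ 97 + 15p/(1−p) ⇒ p ≥ (97−72)/(97−15) = 25/82.

25/82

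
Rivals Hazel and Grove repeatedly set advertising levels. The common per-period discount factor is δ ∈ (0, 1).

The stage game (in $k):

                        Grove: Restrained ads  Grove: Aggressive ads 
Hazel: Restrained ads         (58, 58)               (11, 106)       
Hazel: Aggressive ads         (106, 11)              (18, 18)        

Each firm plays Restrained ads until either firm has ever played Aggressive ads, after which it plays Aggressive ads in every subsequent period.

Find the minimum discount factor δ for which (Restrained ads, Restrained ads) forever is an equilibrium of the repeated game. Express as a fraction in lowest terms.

One-period gain from deviating is 106 − 58 = 48. The loss is 58 − 18 = 40 in every subsequent period, with present value 40·δ/(1−δ).
Deviation is unprofitable when 40·δ/(1−δ) ≥ 48, i.e. δ/(1−δ) ≥ 6/5.
Equivalently δ ≥ 48/(48+40) = 6/11.

6/11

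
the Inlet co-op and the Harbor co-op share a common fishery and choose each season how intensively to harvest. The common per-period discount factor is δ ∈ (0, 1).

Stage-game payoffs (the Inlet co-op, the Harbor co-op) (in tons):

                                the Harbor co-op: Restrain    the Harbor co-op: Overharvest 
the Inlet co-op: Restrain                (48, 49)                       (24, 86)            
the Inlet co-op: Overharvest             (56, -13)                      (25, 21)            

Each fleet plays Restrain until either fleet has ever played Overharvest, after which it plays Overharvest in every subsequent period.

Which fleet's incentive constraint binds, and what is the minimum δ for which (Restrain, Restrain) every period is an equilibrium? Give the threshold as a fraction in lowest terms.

For the Inlet co-op: deviation gain 56−48 = 8, per-period punishment loss 48−25 = 23. IC gives δ ≥ 8/31.
For the Harbor co-op: gain 37, loss 28 per period, so δ ≥ 37/65.
The tighter constraint is the Harbor co-op's, so cooperation needs δ ≥ 37/65.

the Harbor co-op; δ ≥ 37/65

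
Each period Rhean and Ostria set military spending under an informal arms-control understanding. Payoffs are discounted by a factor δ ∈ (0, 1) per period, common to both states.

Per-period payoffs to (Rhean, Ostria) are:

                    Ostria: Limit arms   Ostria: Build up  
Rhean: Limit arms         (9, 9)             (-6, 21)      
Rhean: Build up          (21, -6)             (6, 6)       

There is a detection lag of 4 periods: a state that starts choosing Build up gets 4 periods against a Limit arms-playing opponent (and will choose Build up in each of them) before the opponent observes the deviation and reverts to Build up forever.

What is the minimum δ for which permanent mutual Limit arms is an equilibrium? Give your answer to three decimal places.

A deviator earns 21 for 4 periods, then 6 forever; cooperating earns 9 forever. Multiplying the IC by (1−δ):
9 ≥ 21(1−δ^4) + 6δ^4, so 15·δ^4 ≥ 12 and δ^4 ≥ 4/5.
δ ≥ (4/5)^(1/4) ≈ 0.946.

0.946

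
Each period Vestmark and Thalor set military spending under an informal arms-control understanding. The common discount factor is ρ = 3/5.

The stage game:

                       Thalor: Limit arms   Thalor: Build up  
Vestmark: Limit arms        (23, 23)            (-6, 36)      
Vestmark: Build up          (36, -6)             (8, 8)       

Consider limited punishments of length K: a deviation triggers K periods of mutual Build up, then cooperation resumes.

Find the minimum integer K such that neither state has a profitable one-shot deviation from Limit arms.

Need Σ_{k=1}^{K} ρ^k ≥ (36−23)/(23−8) = 0.8667 at ρ = 3/5.
At K = 1 the sum is 0.6000 < 0.8667; at K = 2 it is 0.9600 ≥ 0.8667.
So the minimum punishment length is K = 2.

2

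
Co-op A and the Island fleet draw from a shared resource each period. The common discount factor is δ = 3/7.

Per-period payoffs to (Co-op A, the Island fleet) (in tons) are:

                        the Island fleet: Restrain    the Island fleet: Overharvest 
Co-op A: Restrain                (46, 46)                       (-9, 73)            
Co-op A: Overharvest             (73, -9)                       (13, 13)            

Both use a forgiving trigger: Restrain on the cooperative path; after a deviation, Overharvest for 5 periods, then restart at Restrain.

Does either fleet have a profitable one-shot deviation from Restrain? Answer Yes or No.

IC: δ+…+δ^5 ≥ (73−46)/(46−13) = 9/11.
At δ = 3/7: partial sum = 0.7392 < 0.8182. Cooperation not sustainable.

Yes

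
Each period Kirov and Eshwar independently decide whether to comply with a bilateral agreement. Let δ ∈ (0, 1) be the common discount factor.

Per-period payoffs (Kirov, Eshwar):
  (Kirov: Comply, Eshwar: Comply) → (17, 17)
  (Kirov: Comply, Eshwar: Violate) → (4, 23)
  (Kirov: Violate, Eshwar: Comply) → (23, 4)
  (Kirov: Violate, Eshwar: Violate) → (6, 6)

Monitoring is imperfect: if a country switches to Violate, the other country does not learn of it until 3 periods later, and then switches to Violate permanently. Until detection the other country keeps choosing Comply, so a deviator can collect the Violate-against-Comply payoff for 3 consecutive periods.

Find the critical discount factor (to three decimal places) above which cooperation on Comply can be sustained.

0.707

The best deviation is to choose Violate for all 3 undetected periods, earning 23 each, then 6 forever once detected.
Deviation value: 23(1−δ^3)/(1−δ) + 6δ^3/(1−δ); cooperation value: 17/(1−δ).
IC: 17 ≥ 23(1−δ^3) + 6δ^3 = 23 − 17δ^3.
So δ^3 ≥ 6/17, giving δ ≥ (6/17)^(1/3) ≈ 0.707.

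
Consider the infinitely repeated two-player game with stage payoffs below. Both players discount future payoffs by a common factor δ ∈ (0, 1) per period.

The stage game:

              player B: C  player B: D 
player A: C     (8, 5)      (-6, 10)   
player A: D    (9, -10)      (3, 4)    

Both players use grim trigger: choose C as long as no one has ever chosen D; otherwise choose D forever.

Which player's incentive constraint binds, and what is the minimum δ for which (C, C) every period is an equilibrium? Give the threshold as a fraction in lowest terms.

For player A: deviation gain 9−8 = 1, per-period punishment loss 8−3 = 5. IC gives δ ≥ 1/6.
For player B: gain 5, loss 1 per period, so δ ≥ 5/6.
The tighter constraint is player B's, so cooperation needs δ ≥ 5/6.

player B; δ ≥ 5/6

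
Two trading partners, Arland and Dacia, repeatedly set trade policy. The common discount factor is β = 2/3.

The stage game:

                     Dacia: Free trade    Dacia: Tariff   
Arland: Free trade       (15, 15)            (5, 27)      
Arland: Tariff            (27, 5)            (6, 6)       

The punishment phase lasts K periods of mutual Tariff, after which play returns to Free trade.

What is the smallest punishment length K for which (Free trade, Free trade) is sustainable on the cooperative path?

IC: β(1−β^K)/(1−β) ≥ (27−15)/(15−6) = 4/3.
With β = 2/3: need 1 − β^K ≥ 4/3·(1−2/3)/(2/3), i.e. β^K ≤ 0.3333.
Since (2/3)^2 = 0.4444 and (2/3)^3 = 0.2963, the smallest such K is 3.

3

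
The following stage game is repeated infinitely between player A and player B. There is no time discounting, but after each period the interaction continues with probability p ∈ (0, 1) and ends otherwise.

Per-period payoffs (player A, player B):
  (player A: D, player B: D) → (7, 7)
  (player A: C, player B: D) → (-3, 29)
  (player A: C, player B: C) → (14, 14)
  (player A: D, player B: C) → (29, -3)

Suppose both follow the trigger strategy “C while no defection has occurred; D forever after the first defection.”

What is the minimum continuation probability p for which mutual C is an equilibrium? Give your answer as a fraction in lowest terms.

15/22

With no time discounting, the continuation probability p plays the role of the discount factor.
Grim-trigger IC: 14/(1−p) ≥ 29 + 7p/(1−p) ⇒ p ≥ (29−14)/(29−7) = 15/22.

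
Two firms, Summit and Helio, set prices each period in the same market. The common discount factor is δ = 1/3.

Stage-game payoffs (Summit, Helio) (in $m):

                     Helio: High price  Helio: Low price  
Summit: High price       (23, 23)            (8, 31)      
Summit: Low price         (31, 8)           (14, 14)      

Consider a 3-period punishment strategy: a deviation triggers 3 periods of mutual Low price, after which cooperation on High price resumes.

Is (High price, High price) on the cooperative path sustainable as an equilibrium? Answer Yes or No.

A one-shot deviation gives 31 now, then 14 for 3 periods, then back to 23.
Gain from deviating: (31−23) today; loss: (23−14) in each of the next 3 periods.
No-deviation condition: (23−14)(δ+…+δ^3) ≥ 31−23, i.e. δ+…+δ^3 ≥ 8/9.
At δ = 1/3: δ+…+δ^3 = 0.4815 < 0.8889.
So cooperation is not sustainable.

No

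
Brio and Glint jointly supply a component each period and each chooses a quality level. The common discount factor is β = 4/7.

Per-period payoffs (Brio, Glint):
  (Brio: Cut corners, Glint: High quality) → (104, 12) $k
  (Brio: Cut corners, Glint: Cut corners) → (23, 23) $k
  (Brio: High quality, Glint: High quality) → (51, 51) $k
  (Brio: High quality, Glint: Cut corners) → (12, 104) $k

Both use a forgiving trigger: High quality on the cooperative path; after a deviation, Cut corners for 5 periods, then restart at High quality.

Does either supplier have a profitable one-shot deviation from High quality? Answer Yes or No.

Yes

A one-shot deviation gives 104 now, then 23 for 5 periods, then back to 51.
Gain from deviating: (104−51) today; loss: (51−23) in each of the next 5 periods.
No-deviation condition: (51−23)(β+…+β^5) ≥ 104−51, i.e. β+…+β^5 ≥ 53/28.
At β = 4/7: β+…+β^5 = 1.2521 < 1.8929.
So cooperation is not sustainable.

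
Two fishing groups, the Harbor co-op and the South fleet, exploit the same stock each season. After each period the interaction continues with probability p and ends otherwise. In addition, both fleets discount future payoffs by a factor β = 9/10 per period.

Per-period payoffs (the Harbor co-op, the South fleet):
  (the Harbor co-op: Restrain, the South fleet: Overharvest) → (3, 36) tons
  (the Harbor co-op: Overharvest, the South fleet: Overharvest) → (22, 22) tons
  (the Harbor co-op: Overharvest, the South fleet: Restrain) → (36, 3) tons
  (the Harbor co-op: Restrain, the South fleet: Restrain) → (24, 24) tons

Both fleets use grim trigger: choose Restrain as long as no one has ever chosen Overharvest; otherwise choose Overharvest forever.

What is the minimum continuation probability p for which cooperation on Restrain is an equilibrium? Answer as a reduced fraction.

Expected continuation weight on next period's payoff is β·p = 9/10·p, which plays the role of the discount factor.
Cooperation requires 9/10·p ≥ (36−24)/(36−22) = 6/7, hence p ≥ 20/21.

20/21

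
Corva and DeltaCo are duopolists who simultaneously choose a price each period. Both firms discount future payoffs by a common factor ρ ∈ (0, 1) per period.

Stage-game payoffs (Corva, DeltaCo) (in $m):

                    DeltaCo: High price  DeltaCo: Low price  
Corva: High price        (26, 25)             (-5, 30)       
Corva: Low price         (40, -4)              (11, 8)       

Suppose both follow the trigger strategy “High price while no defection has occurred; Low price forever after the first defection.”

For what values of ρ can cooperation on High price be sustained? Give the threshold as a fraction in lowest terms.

14/29

For Corva: deviation gain 40−26 = 14, per-period punishment loss 26−11 = 15. IC gives ρ ≥ 14/29.
For DeltaCo: gain 5, loss 17 per period, so ρ ≥ 5/22.
The tighter constraint is Corva's, so cooperation needs ρ ≥ 14/29.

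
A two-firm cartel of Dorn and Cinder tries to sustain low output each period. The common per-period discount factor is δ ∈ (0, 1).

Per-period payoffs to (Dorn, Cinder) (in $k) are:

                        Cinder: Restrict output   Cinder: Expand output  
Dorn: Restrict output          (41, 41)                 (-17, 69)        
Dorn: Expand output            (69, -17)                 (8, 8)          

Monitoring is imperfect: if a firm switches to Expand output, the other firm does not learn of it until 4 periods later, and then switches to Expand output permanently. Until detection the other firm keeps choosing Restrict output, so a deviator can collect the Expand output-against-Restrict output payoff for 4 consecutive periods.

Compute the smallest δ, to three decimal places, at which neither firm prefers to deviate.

A deviator earns 69 for 4 periods, then 8 forever; cooperating earns 41 forever. Multiplying the IC by (1−δ):
41 ≥ 69(1−δ^4) + 8δ^4, so 61·δ^4 ≥ 28 and δ^4 ≥ 28/61.
δ ≥ (28/61)^(1/4) ≈ 0.823.

0.823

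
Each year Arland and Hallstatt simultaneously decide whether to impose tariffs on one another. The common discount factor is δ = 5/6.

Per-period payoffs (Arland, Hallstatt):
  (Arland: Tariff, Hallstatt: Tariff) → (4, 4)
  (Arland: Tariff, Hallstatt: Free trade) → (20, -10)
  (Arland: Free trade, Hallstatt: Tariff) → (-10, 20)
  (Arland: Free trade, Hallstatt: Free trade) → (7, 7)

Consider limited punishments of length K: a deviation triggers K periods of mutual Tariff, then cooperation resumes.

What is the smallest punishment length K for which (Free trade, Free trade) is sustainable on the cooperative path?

12

Need Σ_{k=1}^{K} δ^k ≥ (20−7)/(7−4) = 4.3333 at δ = 5/6.
At K = 11 the sum is 4.3271 < 4.3333; at K = 12 it is 4.4392 ≥ 4.3333.
So the minimum punishment length is K = 12.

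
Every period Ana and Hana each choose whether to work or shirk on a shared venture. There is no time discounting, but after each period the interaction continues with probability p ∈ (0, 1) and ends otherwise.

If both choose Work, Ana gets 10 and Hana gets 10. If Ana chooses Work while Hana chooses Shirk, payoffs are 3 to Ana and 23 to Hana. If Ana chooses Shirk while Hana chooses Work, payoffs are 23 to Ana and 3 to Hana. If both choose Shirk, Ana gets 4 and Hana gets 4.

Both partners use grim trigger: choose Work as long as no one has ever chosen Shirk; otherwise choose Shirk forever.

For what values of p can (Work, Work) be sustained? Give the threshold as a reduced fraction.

With no time discounting, the continuation probability p plays the role of the discount factor.
Grim-trigger IC: 10/(1−p) ≥ 23 + 4p/(1−p) ⇒ p ≥ (23−10)/(23−4) = 13/19.

13/19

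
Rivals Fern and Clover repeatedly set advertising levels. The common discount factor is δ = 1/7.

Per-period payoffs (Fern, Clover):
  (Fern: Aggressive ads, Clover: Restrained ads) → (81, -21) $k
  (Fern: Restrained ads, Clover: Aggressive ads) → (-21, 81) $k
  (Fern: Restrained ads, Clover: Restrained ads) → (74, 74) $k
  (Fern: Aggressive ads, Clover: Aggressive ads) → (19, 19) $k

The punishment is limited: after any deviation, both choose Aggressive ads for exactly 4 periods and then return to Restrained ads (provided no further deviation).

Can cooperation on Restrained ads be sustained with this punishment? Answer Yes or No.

Yes

Comparing payoff streams over the 5 periods until play realigns: cooperate → 74(1+δ+…+δ^4); deviate → 81 + 19(δ+…+δ^4).
Cooperation is sustained iff (74−19)(δ+…+δ^4) ≥ 81−74.
δ+…+δ^4 = 1/7·(1−(1/7)^4)/(1−1/7) = 0.1666, and (81−74)/(74−19) = 0.1273.
0.1666 ≥ 0.1273, so cooperation is sustainable.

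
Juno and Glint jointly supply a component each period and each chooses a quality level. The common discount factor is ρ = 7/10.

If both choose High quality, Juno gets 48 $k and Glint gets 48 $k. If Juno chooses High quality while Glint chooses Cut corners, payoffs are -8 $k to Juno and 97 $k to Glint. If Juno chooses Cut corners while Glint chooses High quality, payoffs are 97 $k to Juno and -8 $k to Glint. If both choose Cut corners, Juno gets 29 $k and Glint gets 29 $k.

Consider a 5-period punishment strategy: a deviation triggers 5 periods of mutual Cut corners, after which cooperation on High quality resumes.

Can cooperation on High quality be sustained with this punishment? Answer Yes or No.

No

A one-shot deviation gives 97 now, then 29 for 5 periods, then back to 48.
Gain from deviating: (97−48) today; loss: (48−29) in each of the next 5 periods.
No-deviation condition: (48−29)(ρ+…+ρ^5) ≥ 97−48, i.e. ρ+…+ρ^5 ≥ 49/19.
At ρ = 7/10: ρ+…+ρ^5 = 1.9412 < 2.5789.
So cooperation is not sustainable.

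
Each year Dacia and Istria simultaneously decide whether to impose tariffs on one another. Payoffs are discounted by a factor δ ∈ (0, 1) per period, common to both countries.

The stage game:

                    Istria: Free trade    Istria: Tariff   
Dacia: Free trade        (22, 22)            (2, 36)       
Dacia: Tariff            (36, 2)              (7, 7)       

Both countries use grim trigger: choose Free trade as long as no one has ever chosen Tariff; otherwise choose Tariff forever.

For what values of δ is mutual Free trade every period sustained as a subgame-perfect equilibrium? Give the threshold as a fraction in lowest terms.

One-period gain from deviating is 36 − 22 = 14. The loss is 22 − 7 = 15 in every subsequent period, with present value 15·δ/(1−δ).
Deviation is unprofitable when 15·δ/(1−δ) ≥ 14, i.e. δ/(1−δ) ≥ 14/15.
Equivalently δ ≥ 14/(14+15) = 14/29.

14/29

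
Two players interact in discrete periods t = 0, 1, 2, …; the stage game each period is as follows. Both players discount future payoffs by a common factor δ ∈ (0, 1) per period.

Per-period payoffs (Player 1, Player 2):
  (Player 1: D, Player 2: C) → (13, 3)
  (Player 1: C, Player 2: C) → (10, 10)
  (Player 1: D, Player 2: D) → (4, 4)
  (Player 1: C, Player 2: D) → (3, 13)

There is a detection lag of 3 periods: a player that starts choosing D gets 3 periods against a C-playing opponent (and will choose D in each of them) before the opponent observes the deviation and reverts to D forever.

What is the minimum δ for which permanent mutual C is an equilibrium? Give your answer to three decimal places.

0.693

Deviating for the 3 undetected periods gains 13−10 = 3 per period over cooperation, then loses 10−4 = 6 per period forever once punishment starts.
Gain: 3(1 + δ + … + δ^2); loss: 6·δ^3/(1−δ).
No profitable deviation ⇔ 3(1−δ^3) ≤ 6·δ^3, i.e. δ^3 ≥ 3/(3+6) = 1/3.
Hence δ ≥ (1/3)^(1/3) ≈ 0.693.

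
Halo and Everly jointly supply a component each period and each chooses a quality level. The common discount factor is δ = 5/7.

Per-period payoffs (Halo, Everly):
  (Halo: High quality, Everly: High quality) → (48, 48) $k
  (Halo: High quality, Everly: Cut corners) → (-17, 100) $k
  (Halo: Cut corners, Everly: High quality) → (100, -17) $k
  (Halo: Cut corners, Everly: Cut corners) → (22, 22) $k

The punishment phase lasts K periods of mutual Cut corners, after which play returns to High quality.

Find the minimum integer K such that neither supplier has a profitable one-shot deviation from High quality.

5

IC: δ(1−δ^K)/(1−δ) ≥ (100−48)/(48−22) = 2.
With δ = 5/7: need 1 − δ^K ≥ 2·(1−5/7)/(5/7), i.e. δ^K ≤ 0.2000.
Since (5/7)^4 = 0.2603 and (5/7)^5 = 0.1859, the smallest such K is 5.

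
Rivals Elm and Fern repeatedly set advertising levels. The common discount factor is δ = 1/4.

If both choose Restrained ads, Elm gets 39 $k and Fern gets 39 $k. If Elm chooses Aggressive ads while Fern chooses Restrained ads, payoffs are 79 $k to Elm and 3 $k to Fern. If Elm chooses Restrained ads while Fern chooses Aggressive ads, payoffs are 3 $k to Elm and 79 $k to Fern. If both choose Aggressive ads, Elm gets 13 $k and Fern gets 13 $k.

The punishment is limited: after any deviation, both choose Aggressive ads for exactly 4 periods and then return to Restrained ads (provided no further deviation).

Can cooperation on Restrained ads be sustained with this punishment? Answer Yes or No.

No

IC: δ+…+δ^4 ≥ (79−39)/(39−13) = 20/13.
At δ = 1/4: partial sum = 0.3320 < 1.5385. Cooperation not sustainable.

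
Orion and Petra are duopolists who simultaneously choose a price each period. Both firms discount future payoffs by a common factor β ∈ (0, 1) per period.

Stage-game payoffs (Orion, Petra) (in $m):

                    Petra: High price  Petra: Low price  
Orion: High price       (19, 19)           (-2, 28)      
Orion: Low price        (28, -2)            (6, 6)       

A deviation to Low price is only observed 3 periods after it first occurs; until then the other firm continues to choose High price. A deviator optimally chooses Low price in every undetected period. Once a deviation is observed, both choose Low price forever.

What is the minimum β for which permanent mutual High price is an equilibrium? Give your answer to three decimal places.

0.742

Deviating for the 3 undetected periods gains 28−19 = 9 per period over cooperation, then loses 19−6 = 13 per period forever once punishment starts.
Gain: 9(1 + β + … + β^2); loss: 13·β^3/(1−β).
No profitable deviation ⇔ 9(1−β^3) ≤ 13·β^3, i.e. β^3 ≥ 9/(9+13) = 9/22.
Hence β ≥ (9/22)^(1/3) ≈ 0.742.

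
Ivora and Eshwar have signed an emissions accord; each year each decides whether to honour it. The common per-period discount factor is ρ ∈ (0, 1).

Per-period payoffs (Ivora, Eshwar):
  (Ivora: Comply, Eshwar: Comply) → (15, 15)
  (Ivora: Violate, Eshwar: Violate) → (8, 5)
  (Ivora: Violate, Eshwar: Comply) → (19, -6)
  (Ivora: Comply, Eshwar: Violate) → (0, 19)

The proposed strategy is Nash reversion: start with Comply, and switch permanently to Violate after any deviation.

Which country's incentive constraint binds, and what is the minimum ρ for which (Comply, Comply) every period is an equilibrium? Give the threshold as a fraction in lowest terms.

Ivora: cooperation gives 15 each period; deviation gives 19 once then 8 forever.
  15/(1−ρ) ≥ 19 + 8ρ/(1−ρ) ⇒ ρ ≥ 4/11.
Eshwar: cooperation gives 15 each period; deviation gives 19 once then 5 forever.
  ρ ≥ 4/14 = 2/7.
Both must hold, so the binding constraint is Ivora's: ρ ≥ 4/11.

Ivora; ρ ≥ 4/11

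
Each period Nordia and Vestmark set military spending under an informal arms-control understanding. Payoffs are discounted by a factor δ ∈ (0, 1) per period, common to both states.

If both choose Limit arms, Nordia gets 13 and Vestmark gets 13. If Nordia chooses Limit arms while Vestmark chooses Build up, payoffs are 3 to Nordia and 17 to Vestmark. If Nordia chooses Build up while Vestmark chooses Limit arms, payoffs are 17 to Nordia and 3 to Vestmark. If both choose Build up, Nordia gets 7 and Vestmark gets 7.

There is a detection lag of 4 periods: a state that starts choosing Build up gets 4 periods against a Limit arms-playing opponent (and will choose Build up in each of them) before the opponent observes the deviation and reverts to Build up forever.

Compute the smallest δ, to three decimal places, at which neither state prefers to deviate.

Deviating for the 4 undetected periods gains 17−13 = 4 per period over cooperation, then loses 13−7 = 6 per period forever once punishment starts.
Gain: 4(1 + δ + … + δ^3); loss: 6·δ^4/(1−δ).
No profitable deviation ⇔ 4(1−δ^4) ≤ 6·δ^4, i.e. δ^4 ≥ 4/(4+6) = 2/5.
Hence δ ≥ (2/5)^(1/4) ≈ 0.795.

0.795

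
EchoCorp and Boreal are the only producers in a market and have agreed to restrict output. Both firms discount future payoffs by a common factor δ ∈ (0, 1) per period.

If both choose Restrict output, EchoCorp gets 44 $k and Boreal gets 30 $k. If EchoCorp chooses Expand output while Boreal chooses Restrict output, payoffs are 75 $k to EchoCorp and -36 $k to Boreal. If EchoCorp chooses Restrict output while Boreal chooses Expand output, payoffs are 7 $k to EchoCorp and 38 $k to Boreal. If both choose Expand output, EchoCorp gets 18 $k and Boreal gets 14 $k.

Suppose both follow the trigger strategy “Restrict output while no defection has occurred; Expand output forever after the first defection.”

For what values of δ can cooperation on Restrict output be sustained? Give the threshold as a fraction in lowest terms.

EchoCorp: cooperation gives 44 each period; deviation gives 75 once then 18 forever.
  44/(1−δ) ≥ 75 + 18δ/(1−δ) ⇒ δ ≥ 31/57.
Boreal: cooperation gives 30 each period; deviation gives 38 once then 14 forever.
  δ ≥ 8/24 = 1/3.
Both must hold, so the binding constraint is EchoCorp's: δ ≥ 31/57.

31/57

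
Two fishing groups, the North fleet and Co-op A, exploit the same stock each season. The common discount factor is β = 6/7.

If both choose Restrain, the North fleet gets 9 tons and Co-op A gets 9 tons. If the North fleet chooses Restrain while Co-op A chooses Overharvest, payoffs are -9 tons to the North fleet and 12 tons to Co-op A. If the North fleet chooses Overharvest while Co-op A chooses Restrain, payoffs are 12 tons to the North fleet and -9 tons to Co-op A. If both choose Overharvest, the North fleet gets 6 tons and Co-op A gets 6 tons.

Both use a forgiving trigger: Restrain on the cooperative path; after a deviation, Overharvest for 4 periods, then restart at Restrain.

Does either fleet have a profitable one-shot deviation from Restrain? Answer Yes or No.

IC: β+…+β^4 ≥ (12−9)/(9−6) = 1.
At β = 6/7: partial sum = 2.7613 ≥ 1.0000. Cooperation sustainable.

No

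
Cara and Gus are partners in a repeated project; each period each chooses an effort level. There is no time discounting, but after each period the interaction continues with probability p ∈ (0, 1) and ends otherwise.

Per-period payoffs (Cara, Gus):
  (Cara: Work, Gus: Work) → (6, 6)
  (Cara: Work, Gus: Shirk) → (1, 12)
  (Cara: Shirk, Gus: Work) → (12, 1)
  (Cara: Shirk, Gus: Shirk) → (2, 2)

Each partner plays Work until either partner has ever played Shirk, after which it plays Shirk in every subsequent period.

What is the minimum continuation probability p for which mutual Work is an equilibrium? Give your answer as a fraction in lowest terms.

With no time discounting, the continuation probability p plays the role of the discount factor.
Grim-trigger IC: 6/(1−p) ≥ 12 + 2p/(1−p) ⇒ p ≥ (12−6)/(12−2) = 3/5.

3/5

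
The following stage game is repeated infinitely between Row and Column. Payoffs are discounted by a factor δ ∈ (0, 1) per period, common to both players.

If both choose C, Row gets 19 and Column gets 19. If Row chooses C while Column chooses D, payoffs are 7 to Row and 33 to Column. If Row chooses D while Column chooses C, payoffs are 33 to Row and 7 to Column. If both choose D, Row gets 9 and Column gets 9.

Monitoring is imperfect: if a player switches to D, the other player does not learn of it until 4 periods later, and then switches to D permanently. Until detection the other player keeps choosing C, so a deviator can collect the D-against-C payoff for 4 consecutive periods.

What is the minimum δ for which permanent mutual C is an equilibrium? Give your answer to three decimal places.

A deviator earns 33 for 4 periods, then 9 forever; cooperating earns 19 forever. Multiplying the IC by (1−δ):
19 ≥ 33(1−δ^4) + 9δ^4, so 24·δ^4 ≥ 14 and δ^4 ≥ 7/12.
δ ≥ (7/12)^(1/4) ≈ 0.874.

0.874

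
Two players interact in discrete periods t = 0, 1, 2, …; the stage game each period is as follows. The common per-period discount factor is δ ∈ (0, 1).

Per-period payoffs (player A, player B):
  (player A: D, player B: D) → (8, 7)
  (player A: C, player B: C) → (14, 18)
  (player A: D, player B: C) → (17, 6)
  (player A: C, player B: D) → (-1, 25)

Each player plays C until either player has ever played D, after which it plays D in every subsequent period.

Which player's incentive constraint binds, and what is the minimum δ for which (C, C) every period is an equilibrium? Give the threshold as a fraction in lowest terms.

player B; δ ≥ 7/18

For player A: deviation gain 17−14 = 3, per-period punishment loss 14−8 = 6. IC gives δ ≥ 3/9 = 1/3.
For player B: gain 7, loss 11 per period, so δ ≥ 7/18.
The tighter constraint is player B's, so cooperation needs δ ≥ 7/18.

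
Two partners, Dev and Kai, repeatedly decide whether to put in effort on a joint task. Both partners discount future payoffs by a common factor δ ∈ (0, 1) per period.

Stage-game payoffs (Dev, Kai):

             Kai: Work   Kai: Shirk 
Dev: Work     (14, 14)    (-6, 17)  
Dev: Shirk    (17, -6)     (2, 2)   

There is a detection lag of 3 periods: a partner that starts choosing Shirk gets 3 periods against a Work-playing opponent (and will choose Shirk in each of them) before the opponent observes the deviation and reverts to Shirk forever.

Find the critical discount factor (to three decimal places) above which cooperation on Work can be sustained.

The best deviation is to choose Shirk for all 3 undetected periods, earning 17 each, then 2 forever once detected.
Deviation value: 17(1−δ^3)/(1−δ) + 2δ^3/(1−δ); cooperation value: 14/(1−δ).
IC: 14 ≥ 17(1−δ^3) + 2δ^3 = 17 − 15δ^3.
So δ^3 ≥ 3/15 = 1/5, giving δ ≥ (1/5)^(1/3) ≈ 0.585.

0.585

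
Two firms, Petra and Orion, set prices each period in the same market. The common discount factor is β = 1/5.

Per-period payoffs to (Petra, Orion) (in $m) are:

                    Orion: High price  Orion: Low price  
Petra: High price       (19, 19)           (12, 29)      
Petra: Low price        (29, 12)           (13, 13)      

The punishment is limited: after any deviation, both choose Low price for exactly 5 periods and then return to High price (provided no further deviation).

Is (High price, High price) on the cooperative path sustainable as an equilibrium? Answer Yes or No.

No

A one-shot deviation gives 29 now, then 13 for 5 periods, then back to 19.
Gain from deviating: (29−19) today; loss: (19−13) in each of the next 5 periods.
No-deviation condition: (19−13)(β+…+β^5) ≥ 29−19, i.e. β+…+β^5 ≥ 5/3.
At β = 1/5: β+…+β^5 = 0.2499 < 1.6667.
So cooperation is not sustainable.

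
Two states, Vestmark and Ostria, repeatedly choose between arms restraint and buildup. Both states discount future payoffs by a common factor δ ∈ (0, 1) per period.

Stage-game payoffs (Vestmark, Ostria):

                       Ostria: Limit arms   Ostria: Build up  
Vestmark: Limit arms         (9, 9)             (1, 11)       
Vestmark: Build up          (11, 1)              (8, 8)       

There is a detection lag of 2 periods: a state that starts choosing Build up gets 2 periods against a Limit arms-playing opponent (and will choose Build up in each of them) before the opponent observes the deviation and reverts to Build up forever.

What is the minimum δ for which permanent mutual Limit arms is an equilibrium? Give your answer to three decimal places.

A deviator earns 11 for 2 periods, then 8 forever; cooperating earns 9 forever. Multiplying the IC by (1−δ):
9 ≥ 11(1−δ^2) + 8δ^2, so 3·δ^2 ≥ 2 and δ^2 ≥ 2/3.
δ ≥ (2/3)^(1/2) ≈ 0.816.

0.816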